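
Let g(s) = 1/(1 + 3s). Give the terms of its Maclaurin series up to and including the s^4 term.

81*s^4 - 27*s^3 + 9*s^2 - 3*s + 1

g(0) = 1
g′(0) = -3
g′′(0) = 18
g′′′(0) = -162
g^(4)(0) = 1944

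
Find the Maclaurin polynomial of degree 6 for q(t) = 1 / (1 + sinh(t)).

Write 1/(1+u) = 1 - u + u^2 - u^3 + ... and substitute the series for u.

77*t^6/45 - 181*t^5/120 + 4*t^4/3 - 7*t^3/6 + t^2 - t + 1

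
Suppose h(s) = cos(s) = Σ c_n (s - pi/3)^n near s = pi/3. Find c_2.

Use the known series and substitute for the argument.

-1/4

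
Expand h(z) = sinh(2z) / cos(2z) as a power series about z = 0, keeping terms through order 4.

16*z^3/3 + 2*z

Divide the numerator series by the denominator series (power-series long division).
h(0) = 0
h′(0) = 2
h′′(0) = 0
h′′′(0) = 32
h^(4)(0) = 0
Then c_k = h^(k)(0)/k! gives each Taylor coefficient.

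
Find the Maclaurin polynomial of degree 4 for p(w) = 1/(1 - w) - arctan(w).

Add the two expansions coefficient-wise.

w^4 + 4*w^3/3 + w^2 + 1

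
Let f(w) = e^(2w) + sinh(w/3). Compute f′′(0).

Expand each term separately and add.
From the series, [w^2] f = 2; multiply by 2! = 2 to get 4.

4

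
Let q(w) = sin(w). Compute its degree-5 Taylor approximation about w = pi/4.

Compute the successive derivatives at the expansion point and divide by k!.
q(pi/4) = sqrt(2)/2
q′(pi/4) = sqrt(2)/2
q′′(pi/4) = -sqrt(2)/2
q′′′(pi/4) = -sqrt(2)/2
q^(4)(pi/4) = sqrt(2)/2
q^(5)(pi/4) = sqrt(2)/2

sqrt(2)*(w - pi/4)^5/240 + sqrt(2)*(w - pi/4)^4/48 - sqrt(2)*(w - pi/4)^3/12 - sqrt(2)*(w - pi/4)^2/4 + sqrt(2)*(w - pi/4)/2 + sqrt(2)/2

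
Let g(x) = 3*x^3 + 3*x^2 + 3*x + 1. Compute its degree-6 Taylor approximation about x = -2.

3*(x + 2)^3 - 15*(x + 2)^2 + 27*(x + 2) - 17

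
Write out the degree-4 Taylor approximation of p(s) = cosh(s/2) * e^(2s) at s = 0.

353*s^4/384 + 19*s^3/12 + 17*s^2/8 + 2*s + 1

Write out both Maclaurin series and multiply, keeping only the needed powers.
[s^0] = 1;  [s^1] = 2;  [s^2] = 17/8;  [s^3] = 19/12;  [s^4] = 353/384.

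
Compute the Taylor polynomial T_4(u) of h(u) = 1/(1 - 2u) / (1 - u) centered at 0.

Expand each factor separately, then convolve coefficients.
h(0) = 1
h′(0) = 3
h′′(0) = 14
h′′′(0) = 90
h^(4)(0) = 744
Then c_k = h^(k)(0)/k! gives each Taylor coefficient.

31*u^4 + 15*u^3 + 7*u^2 + 3*u + 1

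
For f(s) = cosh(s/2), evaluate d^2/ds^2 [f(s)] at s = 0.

1/4

Use the known series and substitute for the argument.
The coefficient of s^2 in the expansion is 1/8, so f′′(0) = 2! * (1/8) = 1/4.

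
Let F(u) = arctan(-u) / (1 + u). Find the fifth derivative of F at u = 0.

Expand each factor separately, then convolve coefficients.
The coefficient of u^5 in the expansion is -13/15, so F^(5)(0) = 5! * (-13/15) = -104.

-104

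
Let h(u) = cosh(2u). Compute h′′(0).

The coefficient of u^2 in the expansion is 2, so h′′(0) = 2! * (2) = 4.

4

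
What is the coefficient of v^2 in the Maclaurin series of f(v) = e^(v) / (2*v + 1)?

5/2

Multiply the numerator's expansion by the denominator's geometric series.
f(0) = 1
f′(0) = -1
f′′(0) = 5
Dividing each by k! gives the coefficients c_0, ..., c_2.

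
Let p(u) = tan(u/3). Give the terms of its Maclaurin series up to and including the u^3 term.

[u^0] = 0;  [u^1] = 1/3;  [u^2] = 0;  [u^3] = 1/81.

u^3/81 + u/3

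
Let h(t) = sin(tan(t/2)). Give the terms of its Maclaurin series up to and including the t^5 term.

-t^5/1280 + t^3/48 + t/2

Compose series: expand the inner function first, then feed it into the outer expansion.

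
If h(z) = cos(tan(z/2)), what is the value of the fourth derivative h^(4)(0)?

Compose series: expand the inner function first, then feed it into the outer expansion.
From the series, [z^4] h = -7/384; multiply by 4! = 24 to get -7/16.

-7/16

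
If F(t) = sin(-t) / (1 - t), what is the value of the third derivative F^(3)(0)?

-5

Use 1/(1 - r) = Σ r^k on the denominator, then take the Cauchy product.
From the series, [t^3] F = -5/6; multiply by 3! = 6 to get -5.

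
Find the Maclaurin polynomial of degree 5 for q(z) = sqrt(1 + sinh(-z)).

-241*z^5/3840 - 31*z^4/384 - 7*z^3/48 - z^2/8 - z/2 + 1

Substitute the inner expansion into the outer series and collect powers.
[z^0] = 1;  [z^1] = -1/2;  [z^2] = -1/8;  [z^3] = -7/48;  [z^4] = -31/384;  [z^5] = -241/3840.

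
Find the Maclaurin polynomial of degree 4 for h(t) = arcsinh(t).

Use the known series and substitute for the argument.

-t^3/6 + t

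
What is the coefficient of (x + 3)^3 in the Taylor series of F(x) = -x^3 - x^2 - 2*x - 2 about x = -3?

[(x + 3)^0] = 22;  [(x + 3)^1] = -23;  [(x + 3)^2] = 8;  [(x + 3)^3] = -1.

-1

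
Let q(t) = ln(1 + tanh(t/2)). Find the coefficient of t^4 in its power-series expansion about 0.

1/192

Let u equal the inner series; expand the outer function in u and truncate.
q(0) = 0
q′(0) = 1/2
q′′(0) = -1/4
q′′′(0) = 0
q^(4)(0) = 1/8
So c_4 = q^(4)(0)/4! = 1/192.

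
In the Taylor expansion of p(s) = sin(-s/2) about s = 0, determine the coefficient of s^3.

1/48

p(0) = 0
p′(0) = -1/2
p′′(0) = 0
p′′′(0) = 1/8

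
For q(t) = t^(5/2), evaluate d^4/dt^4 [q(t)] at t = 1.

The coefficient of (t - 1)^4 in the expansion is -5/128, so q^(4)(1) = 4! * (-5/128) = -15/16.

-15/16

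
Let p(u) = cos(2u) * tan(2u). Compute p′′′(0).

-8

Take the Cauchy product of the two expansions.
The coefficient of u^3 in the expansion is -4/3, so p′′′(0) = 3! * (-4/3) = -8.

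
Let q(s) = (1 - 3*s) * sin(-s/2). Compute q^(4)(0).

Multiply each power in the prefactor through the base expansion.
From the series, [s^4] q = -1/16; multiply by 4! = 24 to get -3/2.

-3/2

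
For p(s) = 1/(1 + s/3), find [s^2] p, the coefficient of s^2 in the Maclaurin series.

p(0) = 1
p′(0) = -1/3
p′′(0) = 2/9
The Taylor polynomial is Σ p^(k)(0)/k! · s^k.

1/9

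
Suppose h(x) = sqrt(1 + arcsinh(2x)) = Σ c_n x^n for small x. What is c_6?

-769/720

Plug the Maclaurin series of the inner function into that of the outer and collect terms.
h(0) = 1
h′(0) = 1
h′′(0) = -1
h′′′(0) = -1
h^(4)(0) = 1
h^(5)(0) = 129
h^(6)(0) = -769
Dividing each by k! gives the coefficients c_0, ..., c_6.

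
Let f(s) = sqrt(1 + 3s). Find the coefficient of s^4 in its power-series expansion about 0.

[s^0] = 1;  [s^1] = 3/2;  [s^2] = -9/8;  [s^3] = 27/16;  [s^4] = -405/128.

-405/128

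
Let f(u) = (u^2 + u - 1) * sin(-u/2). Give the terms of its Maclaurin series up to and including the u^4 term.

u^4/48 - 25*u^3/48 - u^2/2 + u/2

Shift and add copies of the series according to the polynomial's terms.
[u^0] = 0;  [u^1] = 1/2;  [u^2] = -1/2;  [u^3] = -25/48;  [u^4] = 1/48.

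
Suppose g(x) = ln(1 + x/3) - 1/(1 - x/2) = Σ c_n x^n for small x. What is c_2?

-11/36

Combine the two series term by term.
[x^0] = -1;  [x^1] = -1/6;  [x^2] = -11/36.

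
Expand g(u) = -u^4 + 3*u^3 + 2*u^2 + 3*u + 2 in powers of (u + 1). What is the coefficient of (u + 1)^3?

g(-1) = -3
g′(-1) = 12
g′′(-1) = -26
g′′′(-1) = 42
So c_3 = g′′′(-1)/3! = 7.

7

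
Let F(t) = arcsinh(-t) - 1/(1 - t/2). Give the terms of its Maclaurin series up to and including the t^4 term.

Combine the two series term by term.

-t^4/16 + t^3/24 - t^2/4 - 3*t/2 - 1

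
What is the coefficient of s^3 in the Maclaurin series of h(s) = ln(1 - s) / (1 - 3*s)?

-65/6

Use 1/(1 - r) = Σ r^k on the denominator, then take the Cauchy product.
h(0) = 0
h′(0) = -1
h′′(0) = -7
h′′′(0) = -65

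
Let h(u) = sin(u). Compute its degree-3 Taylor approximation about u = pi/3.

-(u - pi/3)^3/12 - sqrt(3)*(u - pi/3)^2/4 + (u - pi/3)/2 + sqrt(3)/2

h(pi/3) = sqrt(3)/2
h′(pi/3) = 1/2
h′′(pi/3) = -sqrt(3)/2
h′′′(pi/3) = -1/2
Then c_k = h^(k)(pi/3)/k! gives each Taylor coefficient.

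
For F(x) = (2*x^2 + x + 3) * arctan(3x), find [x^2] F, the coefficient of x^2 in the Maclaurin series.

Shift and add copies of the series according to the polynomial's terms.
F(0) = 0
F′(0) = 9
F′′(0) = 6
So c_2 = F′′(0)/2! = 3.

3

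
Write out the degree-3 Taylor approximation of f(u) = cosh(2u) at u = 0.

2*u^2 + 1

f(0) = 1
f′(0) = 0
f′′(0) = 4
f′′′(0) = 0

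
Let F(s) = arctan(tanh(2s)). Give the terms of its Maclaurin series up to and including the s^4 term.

Substitute the inner expansion into the outer series and collect powers.

-16*s^3/3 + 2*s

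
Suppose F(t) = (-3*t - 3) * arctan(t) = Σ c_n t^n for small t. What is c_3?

Multiply each power in the prefactor through the base expansion.
[t^0] = 0;  [t^1] = -3;  [t^2] = -3;  [t^3] = 1.
So c_3 = F′′′(0)/3! = 1.

1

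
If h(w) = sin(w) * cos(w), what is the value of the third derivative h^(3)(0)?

Multiply the two series term by term and collect like powers.
From the series, [w^3] h = -2/3; multiply by 3! = 6 to get -4.

-4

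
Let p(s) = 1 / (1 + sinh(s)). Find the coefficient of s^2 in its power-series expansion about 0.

Use the geometric series for the reciprocal, then substitute.
p(0) = 1
p′(0) = -1
p′′(0) = 2
So c_2 = p′′(0)/2! = 1.

1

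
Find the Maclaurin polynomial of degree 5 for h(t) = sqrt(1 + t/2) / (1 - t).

10035*t^5/8192 + 2507*t^4/2048 + 157*t^3/128 + 39*t^2/32 + 5*t/4 + 1

Expand each factor separately, then convolve coefficients.
h(0) = 1
h′(0) = 5/4
h′′(0) = 39/16
h′′′(0) = 471/64
h^(4)(0) = 7521/256
h^(5)(0) = 150525/1024
Dividing each by k! gives the coefficients c_0, ..., c_5.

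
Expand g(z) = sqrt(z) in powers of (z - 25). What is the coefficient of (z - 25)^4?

g(25) = 5
g′(25) = 1/10
g′′(25) = -1/500
g′′′(25) = 3/25000
g^(4)(25) = -3/250000
The Taylor polynomial is Σ g^(k)(25)/k! · (z - 25)^k.

-1/2000000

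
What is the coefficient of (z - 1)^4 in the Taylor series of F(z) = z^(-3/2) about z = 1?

315/128

Apply the Taylor formula c_k = f^(k)(a)/k!.
F(1) = 1
F′(1) = -3/2
F′′(1) = 15/4
F′′′(1) = -105/8
F^(4)(1) = 945/16
So c_4 = F^(4)(1)/4! = 315/128.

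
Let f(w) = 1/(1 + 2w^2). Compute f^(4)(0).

96

Compute the successive derivatives at the expansion point and divide by k!.
The coefficient of w^4 in the expansion is 4, so f^(4)(0) = 4! * (4) = 96.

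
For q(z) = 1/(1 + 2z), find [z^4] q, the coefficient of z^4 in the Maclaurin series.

Differentiate repeatedly and evaluate at the center.
q(0) = 1
q′(0) = -2
q′′(0) = 8
q′′′(0) = -48
q^(4)(0) = 384

16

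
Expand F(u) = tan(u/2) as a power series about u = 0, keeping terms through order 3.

u^3/24 + u/2

F(0) = 0
F′(0) = 1/2
F′′(0) = 0
F′′′(0) = 1/4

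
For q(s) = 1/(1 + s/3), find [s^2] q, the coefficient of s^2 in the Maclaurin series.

1/9

q(0) = 1
q′(0) = -1/3
q′′(0) = 2/9
The Taylor polynomial is Σ q^(k)(0)/k! · s^k.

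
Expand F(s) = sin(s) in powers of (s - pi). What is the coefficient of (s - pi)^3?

1/6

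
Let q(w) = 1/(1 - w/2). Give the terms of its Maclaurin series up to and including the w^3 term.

w^3/8 + w^2/4 + w/2 + 1

Use the known series and substitute for the argument.
q(0) = 1
q′(0) = 1/2
q′′(0) = 1/2
q′′′(0) = 3/4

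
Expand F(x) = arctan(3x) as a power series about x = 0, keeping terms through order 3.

F(0) = 0
F′(0) = 3
F′′(0) = 0
F′′′(0) = -54

-9*x^3 + 3*x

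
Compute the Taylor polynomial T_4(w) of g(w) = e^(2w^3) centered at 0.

2*w^3 + 1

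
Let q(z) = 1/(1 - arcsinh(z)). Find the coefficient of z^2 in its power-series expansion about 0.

Let u equal the inner series; expand the outer function in u and truncate.
q(0) = 1
q′(0) = 1
q′′(0) = 2
Dividing each by k! gives the coefficients c_0, ..., c_2.

1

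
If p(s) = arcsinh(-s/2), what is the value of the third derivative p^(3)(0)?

1/8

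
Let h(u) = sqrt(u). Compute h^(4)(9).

The coefficient of (u - 9)^4 in the expansion is -5/279936, so h^(4)(9) = 4! * (-5/279936) = -5/11664.

-5/11664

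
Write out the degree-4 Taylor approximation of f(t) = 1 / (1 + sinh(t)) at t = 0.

4*t^4/3 - 7*t^3/6 + t^2 - t + 1

Write 1/(1+u) = 1 - u + u^2 - u^3 + ... and substitute the series for u.
f(0) = 1
f′(0) = -1
f′′(0) = 2
f′′′(0) = -7
f^(4)(0) = 32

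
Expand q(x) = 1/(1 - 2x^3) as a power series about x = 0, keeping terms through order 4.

2*x^3 + 1

q(0) = 1
q′(0) = 0
q′′(0) = 0
q′′′(0) = 12
q^(4)(0) = 0
Dividing each by k! gives the coefficients c_0, ..., c_4.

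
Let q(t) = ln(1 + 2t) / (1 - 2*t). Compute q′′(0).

Multiply the numerator's expansion by the denominator's geometric series.
The coefficient of t^2 in the expansion is 2, so q′′(0) = 2! * (2) = 4.

4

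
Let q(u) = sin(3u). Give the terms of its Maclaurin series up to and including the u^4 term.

q(0) = 0
q′(0) = 3
q′′(0) = 0
q′′′(0) = -27
q^(4)(0) = 0
Then c_k = q^(k)(0)/k! gives each Taylor coefficient.

-9*u^3/2 + 3*u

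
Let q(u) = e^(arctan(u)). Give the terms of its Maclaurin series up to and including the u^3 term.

Let u equal the inner series; expand the outer function in u and truncate.
q(0) = 1
q′(0) = 1
q′′(0) = 1
q′′′(0) = -1

-u^3/6 + u^2/2 + u + 1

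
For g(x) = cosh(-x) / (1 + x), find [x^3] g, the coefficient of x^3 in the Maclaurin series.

Multiply the two series term by term and collect like powers.
g(0) = 1
g′(0) = -1
g′′(0) = 3
g′′′(0) = -9
Dividing each by k! gives the coefficients c_0, ..., c_3.

-3/2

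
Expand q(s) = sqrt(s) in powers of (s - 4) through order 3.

(s - 4)^3/512 - (s - 4)^2/64 + (s - 4)/4 + 2

Compute the successive derivatives at the expansion point and divide by k!.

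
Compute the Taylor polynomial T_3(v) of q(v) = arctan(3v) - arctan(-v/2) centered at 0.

-217*v^3/24 + 7*v/2

Add the two expansions coefficient-wise.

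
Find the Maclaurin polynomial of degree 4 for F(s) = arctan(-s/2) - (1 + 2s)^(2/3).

112*s^4/243 - 229*s^3/648 + 4*s^2/9 - 11*s/6 - 1

Combine the two series term by term.
F(0) = -1
F′(0) = -11/6
F′′(0) = 8/9
F′′′(0) = -229/108
F^(4)(0) = 896/81
Then c_k = F^(k)(0)/k! gives each Taylor coefficient.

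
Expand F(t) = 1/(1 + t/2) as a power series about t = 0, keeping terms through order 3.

-t^3/8 + t^2/4 - t/2 + 1

[t^0] = 1;  [t^1] = -1/2;  [t^2] = 1/4;  [t^3] = -1/8.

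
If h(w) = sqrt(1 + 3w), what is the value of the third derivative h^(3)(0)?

From the series, [w^3] h = 27/16; multiply by 3! = 6 to get 81/8.

81/8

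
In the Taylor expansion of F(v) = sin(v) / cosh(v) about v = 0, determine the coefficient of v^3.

Write the quotient as an unknown series and match coefficients against numerator = denominator · series.
[v^0] = 0;  [v^1] = 1;  [v^2] = 0;  [v^3] = -2/3.
So c_3 = F′′′(0)/3! = -2/3.

-2/3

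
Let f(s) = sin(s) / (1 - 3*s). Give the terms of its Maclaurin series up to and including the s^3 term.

53*s^3/6 + 3*s^2 + s

Multiply the numerator's expansion by the denominator's geometric series.
f(0) = 0
f′(0) = 1
f′′(0) = 6
f′′′(0) = 53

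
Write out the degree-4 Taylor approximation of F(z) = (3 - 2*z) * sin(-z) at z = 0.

-z^4/3 + z^3/2 + 2*z^2 - 3*z

Shift and add copies of the series according to the polynomial's terms.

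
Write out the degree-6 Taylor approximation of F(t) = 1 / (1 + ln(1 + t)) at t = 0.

3289*t^6/360 - 347*t^5/60 + 11*t^4/3 - 7*t^3/3 + 3*t^2/2 - t + 1

Use the geometric series for the reciprocal, then substitute.
[t^0] = 1;  [t^1] = -1;  [t^2] = 3/2;  [t^3] = -7/3;  [t^4] = 11/3;  [t^5] = -347/60;  [t^6] = 3289/360.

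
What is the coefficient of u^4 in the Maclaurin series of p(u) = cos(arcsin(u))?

-1/8

Let u equal the inner series; expand the outer function in u and truncate.
[u^0] = 1;  [u^1] = 0;  [u^2] = -1/2;  [u^3] = 0;  [u^4] = -1/8.
So c_4 = p^(4)(0)/4! = -1/8.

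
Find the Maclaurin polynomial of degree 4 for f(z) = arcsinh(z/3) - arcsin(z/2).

Expand each term separately and add.
[z^0] = 0;  [z^1] = -1/6;  [z^2] = 0;  [z^3] = -35/1296;  [z^4] = 0.

-35*z^3/1296 - z/6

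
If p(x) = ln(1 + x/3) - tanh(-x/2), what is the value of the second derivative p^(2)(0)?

Combine the two series term by term.
The coefficient of x^2 in the expansion is -1/18, so p′′(0) = 2! * (-1/18) = -1/9.

-1/9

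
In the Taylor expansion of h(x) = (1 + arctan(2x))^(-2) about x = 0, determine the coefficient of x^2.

12

Plug the Maclaurin series of the inner function into that of the outer and collect terms.
[x^0] = 1;  [x^1] = -4;  [x^2] = 12.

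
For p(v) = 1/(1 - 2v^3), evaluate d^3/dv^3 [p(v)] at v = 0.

Apply the Taylor formula c_k = f^(k)(a)/k!.
The coefficient of v^3 in the expansion is 2, so p′′′(0) = 3! * (2) = 12.

12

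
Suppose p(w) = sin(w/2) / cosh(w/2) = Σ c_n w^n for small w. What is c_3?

Divide the numerator series by the denominator series (power-series long division).
p(0) = 0
p′(0) = 1/2
p′′(0) = 0
p′′′(0) = -1/2

-1/12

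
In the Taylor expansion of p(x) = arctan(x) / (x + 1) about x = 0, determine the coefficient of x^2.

-1

Multiply the numerator's expansion by the denominator's geometric series.
[x^0] = 0;  [x^1] = 1;  [x^2] = -1.
So c_2 = p′′(0)/2! = -1.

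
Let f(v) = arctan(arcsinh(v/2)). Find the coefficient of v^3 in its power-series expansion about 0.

Plug the Maclaurin series of the inner function into that of the outer and collect terms.
[v^0] = 0;  [v^1] = 1/2;  [v^2] = 0;  [v^3] = -1/16.

-1/16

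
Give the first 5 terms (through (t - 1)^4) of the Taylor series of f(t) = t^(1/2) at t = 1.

-5*(t - 1)^4/128 + (t - 1)^3/16 - (t - 1)^2/8 + (t - 1)/2 + 1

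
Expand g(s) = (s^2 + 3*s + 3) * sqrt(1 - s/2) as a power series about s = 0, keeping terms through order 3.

-47*s^3/128 + 5*s^2/32 + 9*s/4 + 3

Multiply each power in the prefactor through the base expansion.
g(0) = 3
g′(0) = 9/4
g′′(0) = 5/16
g′′′(0) = -141/64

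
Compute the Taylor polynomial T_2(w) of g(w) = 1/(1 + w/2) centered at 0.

Apply the Taylor formula c_k = f^(k)(a)/k!.
g(0) = 1
g′(0) = -1/2
g′′(0) = 1/2
Dividing each by k! gives the coefficients c_0, ..., c_2.

w^2/4 - w/2 + 1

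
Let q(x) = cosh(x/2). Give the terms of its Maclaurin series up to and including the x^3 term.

[x^0] = 1;  [x^1] = 0;  [x^2] = 1/8;  [x^3] = 0.

x^2/8 + 1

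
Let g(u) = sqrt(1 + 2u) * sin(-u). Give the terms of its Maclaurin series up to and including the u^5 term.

8*u^5/15 - u^4/3 + 2*u^3/3 - u^2 - u

Take the Cauchy product of the two expansions.
g(0) = 0
g′(0) = -1
g′′(0) = -2
g′′′(0) = 4
g^(4)(0) = -8
g^(5)(0) = 64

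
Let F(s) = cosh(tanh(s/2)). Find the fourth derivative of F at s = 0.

Substitute the inner expansion into the outer series and collect powers.
From the series, [s^4] F = -7/384; multiply by 4! = 24 to get -7/16.

-7/16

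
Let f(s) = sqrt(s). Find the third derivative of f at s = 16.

From the series, [(s - 16)^3] f = 1/16384; multiply by 3! = 6 to get 3/8192.

3/8192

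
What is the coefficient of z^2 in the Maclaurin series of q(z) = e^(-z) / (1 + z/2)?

5/4

Multiply the two series term by term and collect like powers.
q(0) = 1
q′(0) = -3/2
q′′(0) = 5/2
So c_2 = q′′(0)/2! = 5/4.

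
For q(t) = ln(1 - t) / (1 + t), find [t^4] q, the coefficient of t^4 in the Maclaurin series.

7/12

Write out both Maclaurin series and multiply, keeping only the needed powers.
q(0) = 0
q′(0) = -1
q′′(0) = 1
q′′′(0) = -5
q^(4)(0) = 14
So c_4 = q^(4)(0)/4! = 7/12.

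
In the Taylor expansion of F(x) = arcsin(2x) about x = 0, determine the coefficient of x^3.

4/3

F(0) = 0
F′(0) = 2
F′′(0) = 0
F′′′(0) = 8
Dividing each by k! gives the coefficients c_0, ..., c_3.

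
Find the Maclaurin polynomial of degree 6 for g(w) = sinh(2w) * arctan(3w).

86*w^6 - 14*w^4 + 6*w^2

Take the Cauchy product of the two expansions.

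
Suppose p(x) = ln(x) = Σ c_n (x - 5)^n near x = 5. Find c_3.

p(5) = ln(5)
p′(5) = 1/5
p′′(5) = -1/25
p′′′(5) = 2/125
The Taylor polynomial is Σ p^(k)(5)/k! · (x - 5)^k.

1/375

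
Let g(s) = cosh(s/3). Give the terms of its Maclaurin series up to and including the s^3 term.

s^2/18 + 1

g(0) = 1
g′(0) = 0
g′′(0) = 1/9
g′′′(0) = 0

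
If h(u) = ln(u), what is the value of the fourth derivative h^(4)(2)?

From the series, [(u - 2)^4] h = -1/64; multiply by 4! = 24 to get -3/8.

-3/8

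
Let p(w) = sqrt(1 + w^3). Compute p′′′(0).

From the series, [w^3] p = 1/2; multiply by 3! = 6 to get 3.

3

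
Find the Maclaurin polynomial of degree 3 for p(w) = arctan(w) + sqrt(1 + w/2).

-125*w^3/384 - w^2/32 + 5*w/4 + 1

Add the two expansions coefficient-wise.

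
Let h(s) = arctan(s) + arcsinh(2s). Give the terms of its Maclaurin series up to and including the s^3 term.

Combine the two series term by term.

-5*s^3/3 + 3*s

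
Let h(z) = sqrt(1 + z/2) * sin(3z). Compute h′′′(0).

-441/16

Write out both Maclaurin series and multiply, keeping only the needed powers.
The coefficient of z^3 in the expansion is -147/32, so h′′′(0) = 3! * (-147/32) = -441/16.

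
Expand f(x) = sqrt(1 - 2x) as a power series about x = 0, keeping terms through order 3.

Use the known series and substitute for the argument.

-x^3/2 - x^2/2 - x + 1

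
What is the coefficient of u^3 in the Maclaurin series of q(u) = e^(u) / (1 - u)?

Expand 1/(denominator) as a geometric series and multiply by the numerator's series.
[u^0] = 1;  [u^1] = 2;  [u^2] = 5/2;  [u^3] = 8/3.

8/3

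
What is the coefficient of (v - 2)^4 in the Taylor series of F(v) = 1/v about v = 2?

F(2) = 1/2
F′(2) = -1/4
F′′(2) = 1/4
F′′′(2) = -3/8
F^(4)(2) = 3/4
So c_4 = F^(4)(2)/4! = 1/32.

1/32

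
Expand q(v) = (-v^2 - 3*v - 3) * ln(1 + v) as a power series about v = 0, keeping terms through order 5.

Shift and add copies of the series according to the polynomial's terms.
q(0) = 0
q′(0) = -3
q′′(0) = -3
q′′′(0) = -3
q^(4)(0) = 6
q^(5)(0) = -22

-11*v^5/60 + v^4/4 - v^3/2 - 3*v^2/2 - 3*v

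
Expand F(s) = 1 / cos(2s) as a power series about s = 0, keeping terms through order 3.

2*s^2 + 1

Divide the numerator series by the denominator series (power-series long division).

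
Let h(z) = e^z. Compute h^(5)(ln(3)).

Apply the Taylor formula c_k = f^(k)(a)/k!.
The coefficient of (z - ln(3))^5 in the expansion is 1/40, so h^(5)(ln(3)) = 5! * (1/40) = 3.

3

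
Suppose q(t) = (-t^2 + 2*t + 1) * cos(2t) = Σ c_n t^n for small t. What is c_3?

-4

Multiply each power in the prefactor through the base expansion.
q(0) = 1
q′(0) = 2
q′′(0) = -6
q′′′(0) = -24
So c_3 = q′′′(0)/3! = -4.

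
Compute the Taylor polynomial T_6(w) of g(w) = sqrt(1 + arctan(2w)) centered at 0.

-1489*w^6/720 + 83*w^5/40 + 17*w^4/24 - 5*w^3/6 - w^2/2 + w + 1

Compose series: expand the inner function first, then feed it into the outer expansion.
g(0) = 1
g′(0) = 1
g′′(0) = -1
g′′′(0) = -5
g^(4)(0) = 17
g^(5)(0) = 249
g^(6)(0) = -1489
Then c_k = g^(k)(0)/k! gives each Taylor coefficient.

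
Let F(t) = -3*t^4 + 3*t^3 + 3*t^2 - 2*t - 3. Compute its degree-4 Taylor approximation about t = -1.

-3*(t + 1)^4 + 15*(t + 1)^3 - 24*(t + 1)^2 + 13*(t + 1) - 4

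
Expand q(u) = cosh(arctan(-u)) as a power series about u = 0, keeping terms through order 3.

Let u equal the inner series; expand the outer function in u and truncate.

u^2/2 + 1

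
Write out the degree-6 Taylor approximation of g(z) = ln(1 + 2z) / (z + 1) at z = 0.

-416*z^6/15 + 256*z^5/15 - 32*z^4/3 + 20*z^3/3 - 4*z^2 + 2*z

Multiply the numerator's expansion by the denominator's geometric series.
g(0) = 0
g′(0) = 2
g′′(0) = -8
g′′′(0) = 40
g^(4)(0) = -256
g^(5)(0) = 2048
g^(6)(0) = -19968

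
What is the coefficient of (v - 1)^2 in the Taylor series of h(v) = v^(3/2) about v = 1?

3/8

h(1) = 1
h′(1) = 3/2
h′′(1) = 3/4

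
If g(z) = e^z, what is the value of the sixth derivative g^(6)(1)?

e

From the series, [(z - 1)^6] g = e/720; multiply by 6! = 720 to get e.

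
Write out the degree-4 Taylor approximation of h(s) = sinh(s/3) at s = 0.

h(0) = 0
h′(0) = 1/3
h′′(0) = 0
h′′′(0) = 1/27
h^(4)(0) = 0
Then c_k = h^(k)(0)/k! gives each Taylor coefficient.

s^3/162 + s/3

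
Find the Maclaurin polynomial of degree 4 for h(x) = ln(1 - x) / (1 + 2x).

Multiply the two series term by term and collect like powers.
[x^0] = 0;  [x^1] = -1;  [x^2] = 3/2;  [x^3] = -10/3;  [x^4] = 77/12.

77*x^4/12 - 10*x^3/3 + 3*x^2/2 - x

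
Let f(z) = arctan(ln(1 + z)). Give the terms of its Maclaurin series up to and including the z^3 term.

Plug the Maclaurin series of the inner function into that of the outer and collect terms.
f(0) = 0
f′(0) = 1
f′′(0) = -1
f′′′(0) = 0

-z^2/2 + z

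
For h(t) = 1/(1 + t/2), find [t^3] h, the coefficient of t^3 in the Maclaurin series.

-1/8

Differentiate repeatedly and evaluate at the center.
h(0) = 1
h′(0) = -1/2
h′′(0) = 1/2
h′′′(0) = -3/4
So c_3 = h′′′(0)/3! = -1/8.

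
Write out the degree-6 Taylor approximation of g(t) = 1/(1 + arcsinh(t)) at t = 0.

23*t^6/45 - 23*t^5/40 + 2*t^4/3 - 5*t^3/6 + t^2 - t + 1

Plug the Maclaurin series of the inner function into that of the outer and collect terms.
g(0) = 1
g′(0) = -1
g′′(0) = 2
g′′′(0) = -5
g^(4)(0) = 16
g^(5)(0) = -69
g^(6)(0) = 368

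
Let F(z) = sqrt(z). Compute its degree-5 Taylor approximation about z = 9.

7*(z - 9)^5/5038848 - 5*(z - 9)^4/279936 + (z - 9)^3/3888 - (z - 9)^2/216 + (z - 9)/6 + 3

Compute the successive derivatives at the expansion point and divide by k!.
[(z - 9)^0] = 3;  [(z - 9)^1] = 1/6;  [(z - 9)^2] = -1/216;  [(z - 9)^3] = 1/3888;  [(z - 9)^4] = -5/279936;  [(z - 9)^5] = 7/5038848.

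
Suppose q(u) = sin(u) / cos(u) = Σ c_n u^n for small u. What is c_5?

2/15

Divide the numerator series by the denominator series (power-series long division).
[u^0] = 0;  [u^1] = 1;  [u^2] = 0;  [u^3] = 1/3;  [u^4] = 0;  [u^5] = 2/15.
So c_5 = q^(5)(0)/5! = 2/15.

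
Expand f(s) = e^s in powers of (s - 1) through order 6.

f(1) = e
f′(1) = e
f′′(1) = e
f′′′(1) = e
f^(4)(1) = e
f^(5)(1) = e
f^(6)(1) = e

e*(s - 1)^6/720 + e*(s - 1)^5/120 + e*(s - 1)^4/24 + e*(s - 1)^3/6 + e*(s - 1)^2/2 + e*(s - 1) + e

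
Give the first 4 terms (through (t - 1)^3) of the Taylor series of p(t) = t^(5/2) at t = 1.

5*(t - 1)^3/16 + 15*(t - 1)^2/8 + 5*(t - 1)/2 + 1

p(1) = 1
p′(1) = 5/2
p′′(1) = 15/4
p′′′(1) = 15/8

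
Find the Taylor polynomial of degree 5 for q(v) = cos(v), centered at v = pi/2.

-(v - pi/2)^5/120 + (v - pi/2)^3/6 - (v - pi/2)

Apply the Taylor formula c_k = f^(k)(a)/k!.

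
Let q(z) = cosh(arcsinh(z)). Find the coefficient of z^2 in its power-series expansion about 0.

1/2

Plug the Maclaurin series of the inner function into that of the outer and collect terms.
q(0) = 1
q′(0) = 0
q′′(0) = 1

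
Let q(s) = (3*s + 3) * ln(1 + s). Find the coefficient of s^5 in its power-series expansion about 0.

-3/20

Distribute the polynomial across the series and collect like powers.
[s^0] = 0;  [s^1] = 3;  [s^2] = 3/2;  [s^3] = -1/2;  [s^4] = 1/4;  [s^5] = -3/20.
So c_5 = q^(5)(0)/5! = -3/20.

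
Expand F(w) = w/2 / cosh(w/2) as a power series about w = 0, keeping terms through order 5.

Write the quotient as an unknown series and match coefficients against numerator = denominator · series.
[w^0] = 0;  [w^1] = 1/2;  [w^2] = 0;  [w^3] = -1/16;  [w^4] = 0;  [w^5] = 5/768.

5*w^5/768 - w^3/16 + w/2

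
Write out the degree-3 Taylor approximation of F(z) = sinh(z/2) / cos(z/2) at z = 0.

z^3/12 + z/2

Write the quotient as an unknown series and match coefficients against numerator = denominator · series.
F(0) = 0
F′(0) = 1/2
F′′(0) = 0
F′′′(0) = 1/2
Then c_k = F^(k)(0)/k! gives each Taylor coefficient.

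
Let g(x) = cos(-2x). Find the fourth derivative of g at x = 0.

16

The coefficient of x^4 in the expansion is 2/3, so g^(4)(0) = 4! * (2/3) = 16.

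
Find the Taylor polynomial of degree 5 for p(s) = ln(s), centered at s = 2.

Apply the Taylor formula c_k = f^(k)(a)/k!.
[(s - 2)^0] = ln(2);  [(s - 2)^1] = 1/2;  [(s - 2)^2] = -1/8;  [(s - 2)^3] = 1/24;  [(s - 2)^4] = -1/64;  [(s - 2)^5] = 1/160.

(s - 2)^5/160 - (s - 2)^4/64 + (s - 2)^3/24 - (s - 2)^2/8 + (s - 2)/2 + ln(2)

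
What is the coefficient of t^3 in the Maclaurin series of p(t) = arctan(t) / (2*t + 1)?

11/3

Expand 1/(denominator) as a geometric series and multiply by the numerator's series.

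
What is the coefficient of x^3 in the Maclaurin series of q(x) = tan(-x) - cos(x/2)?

-1/3

Expand each term separately and add.
q(0) = -1
q′(0) = -1
q′′(0) = 1/4
q′′′(0) = -2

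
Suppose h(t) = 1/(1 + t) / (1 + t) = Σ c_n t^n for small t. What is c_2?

3

Write out both Maclaurin series and multiply, keeping only the needed powers.
h(0) = 1
h′(0) = -2
h′′(0) = 6
So c_2 = h′′(0)/2! = 3.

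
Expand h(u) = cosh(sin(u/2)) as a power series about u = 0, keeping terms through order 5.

Compose series: expand the inner function first, then feed it into the outer expansion.

-u^4/128 + u^2/8 + 1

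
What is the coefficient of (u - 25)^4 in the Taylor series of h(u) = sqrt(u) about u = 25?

h(25) = 5
h′(25) = 1/10
h′′(25) = -1/500
h′′′(25) = 3/25000
h^(4)(25) = -3/250000

-1/2000000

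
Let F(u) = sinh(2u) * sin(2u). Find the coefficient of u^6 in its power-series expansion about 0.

Multiply the two series term by term and collect like powers.
So c_6 = F^(6)(0)/6! = -32/45.

-32/45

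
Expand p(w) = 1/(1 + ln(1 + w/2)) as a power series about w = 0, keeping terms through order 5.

-347*w^5/1920 + 11*w^4/48 - 7*w^3/24 + 3*w^2/8 - w/2 + 1

Let u equal the inner series; expand the outer function in u and truncate.
p(0) = 1
p′(0) = -1/2
p′′(0) = 3/4
p′′′(0) = -7/4
p^(4)(0) = 11/2
p^(5)(0) = -347/16
Then c_k = p^(k)(0)/k! gives each Taylor coefficient.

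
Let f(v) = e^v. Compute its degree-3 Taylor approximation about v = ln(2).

(v - ln(2))^3/3 + (v - ln(2))^2 + 2*(v - ln(2)) + 2

Use the known series and substitute for the argument.
f(ln(2)) = 2
f′(ln(2)) = 2
f′′(ln(2)) = 2
f′′′(ln(2)) = 2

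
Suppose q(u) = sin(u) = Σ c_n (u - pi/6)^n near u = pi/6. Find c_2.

q(pi/6) = 1/2
q′(pi/6) = sqrt(3)/2
q′′(pi/6) = -1/2
The Taylor polynomial is Σ q^(k)(pi/6)/k! · (u - pi/6)^k.

-1/4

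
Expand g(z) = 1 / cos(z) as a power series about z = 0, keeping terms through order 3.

Invert the denominator's series and multiply.

z^2/2 + 1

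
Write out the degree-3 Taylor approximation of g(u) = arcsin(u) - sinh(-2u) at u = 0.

3*u^3/2 + 3*u

Combine the two series term by term.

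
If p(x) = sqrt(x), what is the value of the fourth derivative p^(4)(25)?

-3/250000

The coefficient of (x - 25)^4 in the expansion is -1/2000000, so p^(4)(25) = 4! * (-1/2000000) = -3/250000.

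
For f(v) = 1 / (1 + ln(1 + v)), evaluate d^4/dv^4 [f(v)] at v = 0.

88

Write 1/(1+u) = 1 - u + u^2 - u^3 + ... and substitute the series for u.
From the series, [v^4] f = 11/3; multiply by 4! = 24 to get 88.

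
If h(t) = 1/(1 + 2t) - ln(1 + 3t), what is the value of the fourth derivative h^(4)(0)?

Combine the two series term by term.
The coefficient of t^4 in the expansion is 145/4, so h^(4)(0) = 4! * (145/4) = 870.

870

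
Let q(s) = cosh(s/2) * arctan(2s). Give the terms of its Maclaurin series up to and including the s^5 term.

Expand each factor separately, then convolve coefficients.
q(0) = 0
q′(0) = 2
q′′(0) = 0
q′′′(0) = -29/2
q^(4)(0) = 0
q^(5)(0) = 5829/8
Then c_k = q^(k)(0)/k! gives each Taylor coefficient.

1943*s^5/320 - 29*s^3/12 + 2*s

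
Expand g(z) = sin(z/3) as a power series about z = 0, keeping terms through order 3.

g(0) = 0
g′(0) = 1/3
g′′(0) = 0
g′′′(0) = -1/27

-z^3/162 + z/3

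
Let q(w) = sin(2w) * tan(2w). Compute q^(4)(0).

64

Multiply the two series term by term and collect like powers.
From the series, [w^4] q = 8/3; multiply by 4! = 24 to get 64.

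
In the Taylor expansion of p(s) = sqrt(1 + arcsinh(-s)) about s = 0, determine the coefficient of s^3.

1/48

Let u equal the inner series; expand the outer function in u and truncate.
So c_3 = p′′′(0)/3! = 1/48.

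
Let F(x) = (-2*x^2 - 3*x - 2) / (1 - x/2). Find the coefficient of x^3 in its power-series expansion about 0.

Multiply each power in the prefactor through the base expansion.
F(0) = -2
F′(0) = -4
F′′(0) = -8
F′′′(0) = -12
So c_3 = F′′′(0)/3! = -2.

-2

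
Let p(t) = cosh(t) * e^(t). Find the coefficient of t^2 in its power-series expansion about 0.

1

Expand each factor separately, then convolve coefficients.
p(0) = 1
p′(0) = 1
p′′(0) = 2
So c_2 = p′′(0)/2! = 1.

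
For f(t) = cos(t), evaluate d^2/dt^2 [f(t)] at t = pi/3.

-1/2

The coefficient of (t - pi/3)^2 in the expansion is -1/4, so f′′(pi/3) = 2! * (-1/4) = -1/2.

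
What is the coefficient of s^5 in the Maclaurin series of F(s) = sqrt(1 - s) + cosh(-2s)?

Expand each term separately and add.
[s^0] = 2;  [s^1] = -1/2;  [s^2] = 15/8;  [s^3] = -1/16;  [s^4] = 241/384;  [s^5] = -7/256.
So c_5 = F^(5)(0)/5! = -7/256.

-7/256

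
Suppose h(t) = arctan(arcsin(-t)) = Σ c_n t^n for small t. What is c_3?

Substitute the inner expansion into the outer series and collect powers.
So c_3 = h′′′(0)/3! = 1/6.

1/6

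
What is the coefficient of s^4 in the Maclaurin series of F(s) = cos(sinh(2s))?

-2

Compose series: expand the inner function first, then feed it into the outer expansion.
So c_4 = F^(4)(0)/4! = -2.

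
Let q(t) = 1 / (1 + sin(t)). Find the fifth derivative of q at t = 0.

-61

Write 1/(1+u) = 1 - u + u^2 - u^3 + ... and substitute the series for u.
From the series, [t^5] q = -61/120; multiply by 5! = 120 to get -61.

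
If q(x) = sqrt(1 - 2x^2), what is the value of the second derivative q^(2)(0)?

-2

The coefficient of x^2 in the expansion is -1, so q′′(0) = 2! * (-1) = -2.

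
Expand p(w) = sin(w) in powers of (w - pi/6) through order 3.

-sqrt(3)*(w - pi/6)^3/12 - (w - pi/6)^2/4 + sqrt(3)*(w - pi/6)/2 + 1/2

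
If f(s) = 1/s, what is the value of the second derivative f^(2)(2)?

1/4

Compute the successive derivatives at the expansion point and divide by k!.
From the series, [(s - 2)^2] f = 1/8; multiply by 2! = 2 to get 1/4.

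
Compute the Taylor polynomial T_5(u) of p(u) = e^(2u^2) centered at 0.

Compute the successive derivatives at the expansion point and divide by k!.

2*u^4 + 2*u^2 + 1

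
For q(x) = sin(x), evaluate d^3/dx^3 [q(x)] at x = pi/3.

The coefficient of (x - pi/3)^3 in the expansion is -1/12, so q′′′(pi/3) = 3! * (-1/12) = -1/2.

-1/2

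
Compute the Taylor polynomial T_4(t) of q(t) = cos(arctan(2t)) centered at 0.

6*t^4 - 2*t^2 + 1

Compose series: expand the inner function first, then feed it into the outer expansion.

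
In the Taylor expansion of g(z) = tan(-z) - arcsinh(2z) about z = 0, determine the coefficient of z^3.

Combine the two series term by term.
[z^0] = 0;  [z^1] = -3;  [z^2] = 0;  [z^3] = 1.
So c_3 = g′′′(0)/3! = 1.

1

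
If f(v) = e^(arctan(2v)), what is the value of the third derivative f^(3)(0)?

-8

Plug the Maclaurin series of the inner function into that of the outer and collect terms.
From the series, [v^3] f = -4/3; multiply by 3! = 6 to get -8.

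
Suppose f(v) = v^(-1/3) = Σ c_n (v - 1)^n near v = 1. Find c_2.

2/9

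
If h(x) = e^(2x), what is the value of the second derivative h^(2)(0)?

Differentiate repeatedly and evaluate at the center.
From the series, [x^2] h = 2; multiply by 2! = 2 to get 4.

4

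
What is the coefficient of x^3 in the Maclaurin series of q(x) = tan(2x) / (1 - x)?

14/3

Expand each factor separately, then convolve coefficients.
q(0) = 0
q′(0) = 2
q′′(0) = 4
q′′′(0) = 28
So c_3 = q′′′(0)/3! = 14/3.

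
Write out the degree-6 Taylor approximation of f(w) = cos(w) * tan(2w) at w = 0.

Multiply the two series term by term and collect like powers.
[w^0] = 0;  [w^1] = 2;  [w^2] = 0;  [w^3] = 5/3;  [w^4] = 0;  [w^5] = 181/60;  [w^6] = 0.

181*w^5/60 + 5*w^3/3 + 2*w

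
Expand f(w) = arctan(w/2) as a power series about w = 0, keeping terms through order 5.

w^5/160 - w^3/24 + w/2

Compute the successive derivatives at the expansion point and divide by k!.
[w^0] = 0;  [w^1] = 1/2;  [w^2] = 0;  [w^3] = -1/24;  [w^4] = 0;  [w^5] = 1/160.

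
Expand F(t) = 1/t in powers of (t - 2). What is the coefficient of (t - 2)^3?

-1/16

[(t - 2)^0] = 1/2;  [(t - 2)^1] = -1/4;  [(t - 2)^2] = 1/8;  [(t - 2)^3] = -1/16.
So c_3 = F′′′(2)/3! = -1/16.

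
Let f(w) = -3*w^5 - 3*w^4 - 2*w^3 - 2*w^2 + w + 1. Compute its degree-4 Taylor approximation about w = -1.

[(w + 1)^0] = 0;  [(w + 1)^1] = -4;  [(w + 1)^2] = 16;  [(w + 1)^3] = -20;  [(w + 1)^4] = 12.

12*(w + 1)^4 - 20*(w + 1)^3 + 16*(w + 1)^2 - 4*(w + 1)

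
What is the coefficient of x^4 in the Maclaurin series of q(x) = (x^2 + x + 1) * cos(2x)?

Shift and add copies of the series according to the polynomial's terms.
[x^0] = 1;  [x^1] = 1;  [x^2] = -1;  [x^3] = -2;  [x^4] = -4/3.
So c_4 = q^(4)(0)/4! = -4/3.

-4/3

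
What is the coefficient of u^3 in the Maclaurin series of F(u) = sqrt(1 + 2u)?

Use the known series and substitute for the argument.

1/2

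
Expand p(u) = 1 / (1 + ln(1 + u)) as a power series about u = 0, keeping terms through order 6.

3289*u^6/360 - 347*u^5/60 + 11*u^4/3 - 7*u^3/3 + 3*u^2/2 - u + 1

Write 1/(1+u) = 1 - u + u^2 - u^3 + ... and substitute the series for u.
[u^0] = 1;  [u^1] = -1;  [u^2] = 3/2;  [u^3] = -7/3;  [u^4] = 11/3;  [u^5] = -347/60;  [u^6] = 3289/360.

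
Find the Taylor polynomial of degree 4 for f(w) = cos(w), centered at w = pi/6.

Differentiate repeatedly and evaluate at the center.
f(pi/6) = sqrt(3)/2
f′(pi/6) = -1/2
f′′(pi/6) = -sqrt(3)/2
f′′′(pi/6) = 1/2
f^(4)(pi/6) = sqrt(3)/2

sqrt(3)*(w - pi/6)^4/48 + (w - pi/6)^3/12 - sqrt(3)*(w - pi/6)^2/4 - (w - pi/6)/2 + sqrt(3)/2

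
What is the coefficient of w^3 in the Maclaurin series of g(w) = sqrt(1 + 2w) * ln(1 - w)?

Write out both Maclaurin series and multiply, keeping only the needed powers.
[w^0] = 0;  [w^1] = -1;  [w^2] = -3/2;  [w^3] = -1/3.

-1/3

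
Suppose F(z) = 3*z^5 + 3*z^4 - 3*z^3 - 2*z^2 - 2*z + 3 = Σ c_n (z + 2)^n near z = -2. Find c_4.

-27

[(z + 2)^0] = -25;  [(z + 2)^1] = 114;  [(z + 2)^2] = -152;  [(z + 2)^3] = 93;  [(z + 2)^4] = -27.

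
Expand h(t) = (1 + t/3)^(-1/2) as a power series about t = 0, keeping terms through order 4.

35*t^4/10368 - 5*t^3/432 + t^2/24 - t/6 + 1

h(0) = 1
h′(0) = -1/6
h′′(0) = 1/12
h′′′(0) = -5/72
h^(4)(0) = 35/432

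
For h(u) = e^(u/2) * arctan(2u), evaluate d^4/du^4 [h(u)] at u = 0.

Multiply the two series term by term and collect like powers.
The coefficient of u^4 in the expansion is -31/24, so h^(4)(0) = 4! * (-31/24) = -31.

-31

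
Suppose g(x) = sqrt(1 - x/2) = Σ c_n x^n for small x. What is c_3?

-1/128

g(0) = 1
g′(0) = -1/4
g′′(0) = -1/16
g′′′(0) = -3/64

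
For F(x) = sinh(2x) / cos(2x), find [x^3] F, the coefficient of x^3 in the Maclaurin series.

16/3

Write the quotient as an unknown series and match coefficients against numerator = denominator · series.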